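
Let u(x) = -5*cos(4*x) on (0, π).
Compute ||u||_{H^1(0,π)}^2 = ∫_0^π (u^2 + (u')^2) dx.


||u||_{H^1(0,π)}^2 = 425*π/2

u'(x) = 20*sin(4*x).
Expand u² and (u')² and integrate term by term on (0, π), using: for integers n ≥ 1, ∫_0^π sin²(nx) dx = ∫_0^π cos²(nx) dx = π/2; for n ≠ n', ∫_0^π sin(nx)sin(n'x) dx = ∫_0^π cos(nx)cos(n'x) dx = 0; and by product-to-sum, ∫_0^π sin(nx)cos(n'x) dx = ½∫_0^π [sin((n+n')x) + sin((n−n')x)] dx, which is 0 when n+n' is even and 2n/(n²−n'²) when n+n' is odd (it need not vanish on (0, π)).
  u² squared terms: (-5)²·∫cos(4x)² dx = 25·π/2 = 25*π/2.
  So ∫_0^π u² dx = 25*π/2.
  (u')² squared terms: (20)²·∫sin(4x)² dx = 400·π/2 = 200*π.
  So ∫_0^π (u')² dx = 200*π.
||u||_{H^1}^2 = (25*π/2) + (200*π) = 425*π/2.


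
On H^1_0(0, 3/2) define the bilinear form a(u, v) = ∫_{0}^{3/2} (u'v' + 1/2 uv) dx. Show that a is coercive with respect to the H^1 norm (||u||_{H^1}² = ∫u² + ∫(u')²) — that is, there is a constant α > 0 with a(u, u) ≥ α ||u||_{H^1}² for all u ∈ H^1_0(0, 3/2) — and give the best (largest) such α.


α = (9 + 8*π^2)/(2*(9 + 4*π^2))

Coercivity of a(·,·) on H^1_0(0, 3/2) means a(u, u) ≥ α ||u||_{H^1}² for every u ∈ H^1_0.
The interval has length L = 3/2, and Poincaré/coercivity depend only on L. Here a(u, u) = ∫(u')² + (1/2)·∫u².
Here 0 < c = 1/2 < 1. The condition a(u,u) ≥ α||u||_{H^1}² reads (1−α)∫(u')² ≥ (α−c)∫u². Any admissible α is ≤ 1 (rapidly oscillating u have ∫u²/∫(u')² → 0), and α = 1 would force 0 ≥ (1−c)∫u², impossible since c < 1; so 1−α > 0. By the sharp Poincaré inequality on H^1_0 of an interval of length L, ∫(u')² ≥ (π/L)²∫u² with equality for the first sine mode sin(π(x−x₀)/L) (x₀ the left endpoint), so the inequality holds for all u iff (1−α)(π/L)² ≥ α − c, i.e. α ≤ ((π/L)² + c)/((π/L)² + 1) = (1 + c(L/π)²)/(1 + (L/π)²). With (π/L)² = 4*π^2/9 and c = 1/2, the largest admissible constant is α = ((π/L)² + c)/((π/L)² + 1).
Simplifying, α = (9 + 8*π^2)/(2*(9 + 4*π^2)).


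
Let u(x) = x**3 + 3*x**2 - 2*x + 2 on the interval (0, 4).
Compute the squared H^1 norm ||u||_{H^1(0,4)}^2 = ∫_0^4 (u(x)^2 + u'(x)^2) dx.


||u||_{H^1}^2 = 1231136/105

The H^1 norm (squared) on an interval (0, L) is
  ||u||_{H^1}^2 = ∫_0^L u(x)^2 dx + ∫_0^L u'(x)^2 dx.
Compute u'(x) = 3*x**2 + 6*x - 2.
Then u(x)^2 = x**6 + 6*x**5 + 5*x**4 - 8*x**3 + 16*x**2 - 8*x + 4 and u'(x)^2 = 9*x**4 + 36*x**3 + 24*x**2 - 24*x + 4.
Integrate each monomial from 0 to 4 using ∫_0^4 c·x^n dx = c·4^(n+1)/(n+1):
  ∫_0^4 u(x)^2 dx = ∫_0^4 (x^6 + 6*x^5 + 5*x^4 - 8*x^3 + 16*x^2 - 8*x + 4) dx. Term by term:
    ∫_0^4 x^6 dx = 16384/7;  ∫_0^4 6*x^5 dx = 4096;  ∫_0^4 5*x^4 dx = 1024;
    ∫_0^4 -8*x^3 dx = -512;  ∫_0^4 16*x^2 dx = 1024/3;  ∫_0^4 -8*x dx = -64;
    ∫_0^4 4 dx = 16.
  Sum: 16384/7 + 4096 + 1024 − 512 + 1024/3 − 64 + 16 = 152080/21.
  ∫_0^4 u'(x)^2 dx = ∫_0^4 (9*x^4 + 36*x^3 + 24*x^2 - 24*x + 4) dx. Term by term:
    ∫_0^4 9*x^4 dx = 9216/5;  ∫_0^4 36*x^3 dx = 2304;  ∫_0^4 24*x^2 dx = 512;
    ∫_0^4 -24*x dx = -192;  ∫_0^4 4 dx = 16.
  Sum: 9216/5 + 2304 + 512 − 192 + 16 = 22416/5.
Adding: ||u||_{H^1}^2 = 152080/21 + 22416/5 = 1231136/105.


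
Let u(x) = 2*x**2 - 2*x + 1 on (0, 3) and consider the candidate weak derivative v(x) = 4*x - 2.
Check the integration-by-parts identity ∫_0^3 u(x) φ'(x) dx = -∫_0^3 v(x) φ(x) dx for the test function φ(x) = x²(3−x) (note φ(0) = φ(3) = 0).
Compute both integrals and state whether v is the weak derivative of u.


LHS = -351/10, RHS = -351/10. Yes, v = u' weakly.

u(x) = 2*x**2 - 2*x + 1, classical derivative u'(x) = 4*x - 2.
φ(x) = x²(3−x), so φ'(x) = 3*x*(2 - x).
Note φ(0) = φ(3) = 0, so the boundary term u·φ vanishes.
LHS = ∫_0^3 u(x) φ'(x) dx = ∫_0^3 (-6*x^4 + 18*x^3 - 15*x^2 + 6*x) dx. Term by term:
  ∫_0^3 -6*x^4 dx = -1458/5;  ∫_0^3 18*x^3 dx = 729/2;  ∫_0^3 -15*x^2 dx = -135;
  ∫_0^3 6*x dx = 27.
Sum: -1458/5 + 729/2 − 135 + 27 = -351/10.
So LHS = -351/10.
∫_0^3 v(x) φ(x) dx = ∫_0^3 (-4*x^4 + 14*x^3 - 6*x^2) dx. Term by term:
  ∫_0^3 -4*x^4 dx = -972/5;  ∫_0^3 14*x^3 dx = 567/2;  ∫_0^3 -6*x^2 dx = -54.
Sum: -972/5 + 567/2 − 54 = 351/10.
So RHS = -∫_0^3 v(x) φ(x) dx = -351/10.
LHS = RHS, so the identity holds for this test φ.
Moreover u is smooth here and v(x) = u'(x) = 4*x - 2 pointwise, so the identity holds for every test function. Hence v is the weak derivative of u.


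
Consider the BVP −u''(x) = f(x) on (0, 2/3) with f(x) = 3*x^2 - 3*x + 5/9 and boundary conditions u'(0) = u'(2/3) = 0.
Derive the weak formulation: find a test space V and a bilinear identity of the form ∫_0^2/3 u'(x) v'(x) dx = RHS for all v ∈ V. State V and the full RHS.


V = H^1(0, 2/3) (no boundary constraint on v; u is determined up to an additive constant); weak form: ∫_0^2/3 u'v' dx = ∫_0^2/3 (3*x^2 - 3*x + 5/9) v dx for all v ∈ V.

Multiply both sides by a test function v and integrate from 0 to 2/3:
  ∫_0^2/3 −u''(x) v(x) dx = ∫_0^2/3 f(x) v(x) dx.
Integrate the LHS by parts once:
  ∫_0^2/3 −u'' v dx = −[u'(x) v(x)]_0^2/3 + ∫_0^2/3 u'(x) v'(x) dx.
Thus ∫_0^2/3 u'(x) v'(x) dx = ∫_0^2/3 f(x) v(x) dx + [u'(x) v(x)]_0^2/3.
Choose V so that boundary terms are either known or forced to vanish.
u has homogeneous Neumann: u'(0) = u'(2/3) = 0. So [u' v]_0^2/3 = 0·v(2/3) − 0·v(0) = 0 for any v; take V = H^1(0, 2/3).
Weak formulation: find u (satisfying any essential BC) such that ∫_0^2/3 u'(x) v'(x) dx = ∫_0^2/3 f v dx for all v ∈ V (homogeneous Neumann, so boundary terms vanish).
Substituting f(x) = 3*x^2 - 3*x + 5/9, the right-hand side is ∫_0^2/3 (3*x^2 - 3*x + 5/9) v dx.
Compatibility check (pure Neumann): taking v ≡ 1 ∈ V gives 0 = ∫_0^2/3 f dx + (0) − (0), i.e. ∫_0^2/3 f dx must equal u'(0) − u'(2/3) = 0. Indeed ∫_0^2/3 (3*x^2 - 3*x + 5/9) dx = 0, so the data are compatible. The solution is then unique only up to an additive constant (fix it e.g. by requiring ∫_0^2/3 u dx = 0).


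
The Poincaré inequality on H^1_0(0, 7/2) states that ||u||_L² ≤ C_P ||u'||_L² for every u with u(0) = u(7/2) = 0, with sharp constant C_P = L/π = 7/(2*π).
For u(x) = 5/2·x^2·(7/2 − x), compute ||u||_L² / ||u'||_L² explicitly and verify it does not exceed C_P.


||u||_L² / ||u'||_L² = sqrt(14)/4 < C_P = 7/(2*π).

u(x) = 5/2·x^2·(7/2 − x), so u'(x) = 5*x*(7 - 3*x)/2.
u(x) = 5/2·x^2·(7/2 − x) vanishes at x = 0 and x = 7/2, so u ∈ H^1_0(0, 7/2). Differentiate via the product rule and integrate the resulting polynomials term by term.
  ∫_0^7/2 u² dx = ∫_0^7/2 (25*x^6/4 - 175*x^5/4 + 1225*x^4/16) dx. Term by term:
    ∫_0^7/2 25*x^6/4 dx = 2941225/512;  ∫_0^7/2 -175*x^5/4 dx = -20588575/1536;  ∫_0^7/2 1225*x^4/16 dx = 4117715/512.
  Sum: 2941225/512 − 20588575/1536 + 4117715/512 = 588245/1536.
  ∫_0^7/2 (u')² dx = ∫_0^7/2 (225*x^4/4 - 525*x^3/2 + 1225*x^2/4) dx. Term by term:
    ∫_0^7/2 225*x^4/4 dx = 756315/128;  ∫_0^7/2 -525*x^3/2 dx = -1260525/128;  ∫_0^7/2 1225*x^2/4 dx = 420175/96.
  Sum: 756315/128 − 1260525/128 + 420175/96 = 84035/192.
∫_0^7/2 u² dx = 588245/1536, so ||u||_L² = 343*sqrt(30)/96.
∫_0^7/2 (u')² dx = 84035/192, so ||u'||_L² = 49*sqrt(105)/24.
Ratio ||u||_L² / ||u'||_L² = sqrt(14)/4.
Sharp Poincaré constant on H^1_0(0, 7/2) is C_P = L/π = 7/(2*π), achieved by sin(2*π/7·x).
A polynomial bump cannot attain the sharp Poincaré constant (only the first sine eigenfunction does), so the ratio is strictly less than C_P, consistent with ||u||_L² ≤ C_P ||u'||_L².


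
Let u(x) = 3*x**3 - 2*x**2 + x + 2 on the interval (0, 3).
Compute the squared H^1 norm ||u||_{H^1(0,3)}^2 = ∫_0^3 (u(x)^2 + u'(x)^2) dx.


||u||_{H^1}^2 = 165216/35

The H^1 norm (squared) on an interval (0, L) is
  ||u||_{H^1}^2 = ∫_0^L u(x)^2 dx + ∫_0^L u'(x)^2 dx.
Compute u'(x) = 9*x**2 - 4*x + 1.
Then u(x)^2 = 9*x**6 - 12*x**5 + 10*x**4 + 8*x**3 - 7*x**2 + 4*x + 4 and u'(x)^2 = 81*x**4 - 72*x**3 + 34*x**2 - 8*x + 1.
Integrate each monomial from 0 to 3 using ∫_0^3 c·x^n dx = c·3^(n+1)/(n+1):
  ∫_0^3 u(x)^2 dx = ∫_0^3 (9*x^6 - 12*x^5 + 10*x^4 + 8*x^3 - 7*x^2 + 4*x + 4) dx. Term by term:
    ∫_0^3 9*x^6 dx = 19683/7;  ∫_0^3 -12*x^5 dx = -1458;  ∫_0^3 10*x^4 dx = 486;
    ∫_0^3 8*x^3 dx = 162;  ∫_0^3 -7*x^2 dx = -63;  ∫_0^3 4*x dx = 18;
    ∫_0^3 4 dx = 12.
  Sum: 19683/7 − 1458 + 486 + 162 − 63 + 18 + 12 = 13782/7.
  ∫_0^3 u'(x)^2 dx = ∫_0^3 (81*x^4 - 72*x^3 + 34*x^2 - 8*x + 1) dx. Term by term:
    ∫_0^3 81*x^4 dx = 19683/5;  ∫_0^3 -72*x^3 dx = -1458;  ∫_0^3 34*x^2 dx = 306;
    ∫_0^3 -8*x dx = -36;  ∫_0^3 1 dx = 3.
  Sum: 19683/5 − 1458 + 306 − 36 + 3 = 13758/5.
Adding: ||u||_{H^1}^2 = 13782/7 + 13758/5 = 165216/35.


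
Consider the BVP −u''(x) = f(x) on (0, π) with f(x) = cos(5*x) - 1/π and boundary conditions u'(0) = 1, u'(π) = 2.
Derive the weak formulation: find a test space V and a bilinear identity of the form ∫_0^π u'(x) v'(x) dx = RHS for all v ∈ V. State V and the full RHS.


V = H^1(0, π) (v unrestricted at boundary; u is determined up to an additive constant); weak form: ∫_0^π u'v' dx = ∫_0^π (cos(5*x) - 1/π) v dx + 2·v(π) − v(0) for all v ∈ V.

Multiply both sides by a test function v and integrate from 0 to π:
  ∫_0^π −u''(x) v(x) dx = ∫_0^π f(x) v(x) dx.
Integrate the LHS by parts once:
  ∫_0^π −u'' v dx = −[u'(x) v(x)]_0^π + ∫_0^π u'(x) v'(x) dx.
Thus ∫_0^π u'(x) v'(x) dx = ∫_0^π f(x) v(x) dx + [u'(x) v(x)]_0^π.
Choose V so that boundary terms are either known or forced to vanish.
u has inhomogeneous Neumann u'(0) = 1, u'(π) = 2. [u' v]_0^π = (2)·v(π) − (1)·v(0) = 2·v(π) − v(0). Take V = H^1(0, π); boundary term becomes part of RHS.
Weak formulation: find u (satisfying any essential BC) such that ∫_0^π u'(x) v'(x) dx = ∫_0^π f v dx + 2·v(π) − v(0) for all v ∈ V (Neumann data are natural BCs: they enter the RHS as boundary terms).
Substituting f(x) = cos(5*x) - 1/π, the right-hand side is ∫_0^π (cos(5*x) - 1/π) v dx + 2·v(π) − v(0).
Compatibility check (pure Neumann): taking v ≡ 1 ∈ V gives 0 = ∫_0^π f dx + (2) − (1), i.e. ∫_0^π f dx must equal u'(0) − u'(π) = -1. Indeed ∫_0^π (cos(5*x) - 1/π) dx = -1, so the data are compatible. The solution is then unique only up to an additive constant (fix it e.g. by requiring ∫_0^π u dx = 0).


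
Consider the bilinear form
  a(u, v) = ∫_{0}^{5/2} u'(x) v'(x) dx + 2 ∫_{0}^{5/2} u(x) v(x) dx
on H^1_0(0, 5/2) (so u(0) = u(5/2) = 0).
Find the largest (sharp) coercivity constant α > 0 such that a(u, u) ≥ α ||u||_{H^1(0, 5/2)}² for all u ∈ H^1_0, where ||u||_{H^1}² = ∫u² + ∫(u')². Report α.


α = 1

Coercivity of a(·,·) on H^1_0(0, 5/2) means a(u, u) ≥ α ||u||_{H^1}² for every u ∈ H^1_0.
The interval has length L = 5/2, and Poincaré/coercivity depend only on L. Here a(u, u) = ∫(u')² + (2)·∫u².
Here c = 2 ≥ 1, so a(u,u) = ∫(u')² + c∫u² ≥ ∫(u')² + ∫u² = ||u||_{H^1}², i.e. α = 1 works. No larger α is possible: a(u,u) ≥ α||u||_{H^1}² means (1−α)∫(u')² ≥ (α−c)∫u², and for the modes u_n = sin(nπ(x−x₀)/L) (x₀ the left endpoint) one has ∫u_n²/∫(u_n')² = (L/(nπ))² → 0, so a(u_n,u_n)/||u_n||_{H^1}² → 1. Hence the optimal constant is α = 1.
Therefore α = 1.


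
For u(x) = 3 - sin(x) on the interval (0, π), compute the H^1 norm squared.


||u||_{H^1(0,π)}^2 = -12 + 10*π

u'(x) = -cos(x).
Expand u² and (u')² and integrate term by term on (0, π), using: for integers n ≥ 1, ∫_0^π sin²(nx) dx = ∫_0^π cos²(nx) dx = π/2; for n ≠ n', ∫_0^π sin(nx)sin(n'x) dx = ∫_0^π cos(nx)cos(n'x) dx = 0; and by product-to-sum, ∫_0^π sin(nx)cos(n'x) dx = ½∫_0^π [sin((n+n')x) + sin((n−n')x)] dx, which is 0 when n+n' is even and 2n/(n²−n'²) when n+n' is odd (it need not vanish on (0, π)). For the constant mode: ∫_0^π 1 dx = π, ∫_0^π cos(nx) dx = 0, ∫_0^π sin(nx) dx = (1−(−1)^n)/n.
  u² squared terms: (3)²·∫1 dx = 9·π = 9*π;  (-1)²·∫sin(x)² dx = 1·π/2 = π/2.
  u² cross terms: 2·(3)·(-1)·∫1·sin(x) dx = -6·(2) = -12.
  So ∫_0^π u² dx = 9*π + π/2 − 12 = -12 + 19*π/2.
  (u')² squared terms: (-1)²·∫cos(x)² dx = 1·π/2 = π/2.
  So ∫_0^π (u')² dx = π/2.
||u||_{H^1}^2 = (-12 + 19*π/2) + (π/2) = -12 + 10*π.


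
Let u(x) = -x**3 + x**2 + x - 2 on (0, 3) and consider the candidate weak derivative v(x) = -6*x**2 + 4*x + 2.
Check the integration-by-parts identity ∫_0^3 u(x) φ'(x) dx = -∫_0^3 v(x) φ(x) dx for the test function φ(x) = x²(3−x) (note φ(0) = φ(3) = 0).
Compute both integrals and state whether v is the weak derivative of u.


LHS = 837/20, RHS = 837/10. No, v is not the weak derivative of u.

u(x) = -x**3 + x**2 + x - 2, classical derivative u'(x) = -3*x**2 + 2*x + 1.
φ(x) = x²(3−x), so φ'(x) = 3*x*(2 - x).
Note φ(0) = φ(3) = 0, so the boundary term u·φ vanishes.
LHS = ∫_0^3 u(x) φ'(x) dx = ∫_0^3 (3*x^5 - 9*x^4 + 3*x^3 + 12*x^2 - 12*x) dx. Term by term:
  ∫_0^3 3*x^5 dx = 729/2;  ∫_0^3 -9*x^4 dx = -2187/5;  ∫_0^3 3*x^3 dx = 243/4;
  ∫_0^3 12*x^2 dx = 108;  ∫_0^3 -12*x dx = -54.
Sum: 729/2 − 2187/5 + 243/4 + 108 − 54 = 837/20.
So LHS = 837/20.
∫_0^3 v(x) φ(x) dx = ∫_0^3 (6*x^5 - 22*x^4 + 10*x^3 + 6*x^2) dx. Term by term:
  ∫_0^3 6*x^5 dx = 729;  ∫_0^3 -22*x^4 dx = -5346/5;  ∫_0^3 10*x^3 dx = 405/2;
  ∫_0^3 6*x^2 dx = 54.
Sum: 729 − 5346/5 + 405/2 + 54 = -837/10.
So RHS = -∫_0^3 v(x) φ(x) dx = 837/10.
LHS − RHS = -837/20 ≠ 0, so the identity fails.
(For a valid weak derivative the identity must hold for EVERY test function, in particular this one. The failure shows v is NOT the weak derivative of u.)
Correct weak derivative would be u'(x) = -3*x**2 + 2*x + 1.


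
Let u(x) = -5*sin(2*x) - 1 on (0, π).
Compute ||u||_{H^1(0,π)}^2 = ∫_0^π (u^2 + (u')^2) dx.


||u||_{H^1(0,π)}^2 = 127*π/2

u'(x) = -10*cos(2*x).
Expand u² and (u')² and integrate term by term on (0, π), using: for integers n ≥ 1, ∫_0^π sin²(nx) dx = ∫_0^π cos²(nx) dx = π/2; for n ≠ n', ∫_0^π sin(nx)sin(n'x) dx = ∫_0^π cos(nx)cos(n'x) dx = 0; and by product-to-sum, ∫_0^π sin(nx)cos(n'x) dx = ½∫_0^π [sin((n+n')x) + sin((n−n')x)] dx, which is 0 when n+n' is even and 2n/(n²−n'²) when n+n' is odd (it need not vanish on (0, π)). For the constant mode: ∫_0^π 1 dx = π, ∫_0^π cos(nx) dx = 0, ∫_0^π sin(nx) dx = (1−(−1)^n)/n.
  u² squared terms: (-1)²·∫1 dx = 1·π = π;  (-5)²·∫sin(2x)² dx = 25·π/2 = 25*π/2.
  u² cross terms: 2·(-1)·(-5)·∫1·sin(2x) dx = 10·(0) = 0.
  So ∫_0^π u² dx = π + 25*π/2 + 0 = 27*π/2.
  (u')² squared terms: (-10)²·∫cos(2x)² dx = 100·π/2 = 50*π.
  So ∫_0^π (u')² dx = 50*π.
||u||_{H^1}^2 = (27*π/2) + (50*π) = 127*π/2.


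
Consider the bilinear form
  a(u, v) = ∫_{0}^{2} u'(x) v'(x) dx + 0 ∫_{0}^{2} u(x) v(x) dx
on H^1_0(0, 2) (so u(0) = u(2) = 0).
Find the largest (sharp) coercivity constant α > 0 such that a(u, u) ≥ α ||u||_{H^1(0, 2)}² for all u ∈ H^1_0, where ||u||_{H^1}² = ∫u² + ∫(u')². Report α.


α = π^2/(4 + π^2)

Coercivity of a(·,·) on H^1_0(0, 2) means a(u, u) ≥ α ||u||_{H^1}² for every u ∈ H^1_0.
The interval has length L = 2, and Poincaré/coercivity depend only on L. Here a(u, u) = ∫(u')² + (0)·∫u².
Here c = 0, so a(u,u) = ∫(u')² alone. The condition a(u,u) ≥ α||u||_{H^1}² reads (1−α)∫(u')² ≥ (α−c)∫u². Any admissible α is ≤ 1 (rapidly oscillating u have ∫u²/∫(u')² → 0), and α = 1 would force 0 ≥ (1−c)∫u², impossible since c < 1; so 1−α > 0. By the sharp Poincaré inequality on H^1_0 of an interval of length L, ∫(u')² ≥ (π/L)²∫u² with equality for the first sine mode sin(π(x−x₀)/L) (x₀ the left endpoint), so the inequality holds for all u iff (1−α)(π/L)² ≥ α − c, i.e. α ≤ ((π/L)² + c)/((π/L)² + 1) = (1 + c(L/π)²)/(1 + (L/π)²). (Direct route, valid since c ≤ 0: Poincaré gives c∫u² ≥ c(L/π)²∫(u')², so a(u,u) ≥ (1 + c(L/π)²)∫(u')², while ||u||_{H^1}² ≤ (1 + (L/π)²)∫(u')²; dividing yields the same α.) With (π/L)² = π^2/4 and c = 0, the largest admissible constant is α = ((π/L)² + c)/((π/L)² + 1).
Simplifying, α = π^2/(4 + π^2).


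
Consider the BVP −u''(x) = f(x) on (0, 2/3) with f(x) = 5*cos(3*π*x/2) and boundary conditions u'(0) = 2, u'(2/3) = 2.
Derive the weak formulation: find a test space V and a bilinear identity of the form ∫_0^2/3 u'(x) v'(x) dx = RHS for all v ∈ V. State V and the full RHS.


V = H^1(0, 2/3) (v unrestricted at boundary; u is determined up to an additive constant); weak form: ∫_0^2/3 u'v' dx = ∫_0^2/3 (5*cos(3*π*x/2)) v dx + 2·v(2/3) − 2·v(0) for all v ∈ V.

Multiply both sides by a test function v and integrate from 0 to 2/3:
  ∫_0^2/3 −u''(x) v(x) dx = ∫_0^2/3 f(x) v(x) dx.
Integrate the LHS by parts once:
  ∫_0^2/3 −u'' v dx = −[u'(x) v(x)]_0^2/3 + ∫_0^2/3 u'(x) v'(x) dx.
Thus ∫_0^2/3 u'(x) v'(x) dx = ∫_0^2/3 f(x) v(x) dx + [u'(x) v(x)]_0^2/3.
Choose V so that boundary terms are either known or forced to vanish.
u has inhomogeneous Neumann u'(0) = 2, u'(2/3) = 2. [u' v]_0^2/3 = (2)·v(2/3) − (2)·v(0) = 2·v(2/3) − 2·v(0). Take V = H^1(0, 2/3); boundary term becomes part of RHS.
Weak formulation: find u (satisfying any essential BC) such that ∫_0^2/3 u'(x) v'(x) dx = ∫_0^2/3 f v dx + 2·v(2/3) − 2·v(0) for all v ∈ V (Neumann data are natural BCs: they enter the RHS as boundary terms).
Substituting f(x) = 5*cos(3*π*x/2), the right-hand side is ∫_0^2/3 (5*cos(3*π*x/2)) v dx + 2·v(2/3) − 2·v(0).
Compatibility check (pure Neumann): taking v ≡ 1 ∈ V gives 0 = ∫_0^2/3 f dx + (2) − (2), i.e. ∫_0^2/3 f dx must equal u'(0) − u'(2/3) = 0. Indeed ∫_0^2/3 (5*cos(3*π*x/2)) dx = 0, so the data are compatible. The solution is then unique only up to an additive constant (fix it e.g. by requiring ∫_0^2/3 u dx = 0).


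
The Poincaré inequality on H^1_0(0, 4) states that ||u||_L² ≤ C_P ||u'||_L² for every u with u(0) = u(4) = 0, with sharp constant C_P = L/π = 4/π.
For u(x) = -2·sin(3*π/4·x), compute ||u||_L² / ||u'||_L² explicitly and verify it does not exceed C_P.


||u||_L² / ||u'||_L² = 4/(3*π) < C_P = 4/π.

u(x) = -2·sin(3*π/4·x), so u'(x) = -3*π*cos(3*π*x/4)/2.
Writing u(x) = A·sin(kπx/L) with A = -2 and k = 3, use ∫_0^L sin²(kπx/L) dx = L/2 and ∫_0^L cos²(kπx/L) dx = L/2.
u² = 4·sin²(3*π/4·x) and (u')² = 9*π^2/4·cos²(3*π/4·x), and each of sin², cos² integrates to L/2 = 2 over (0, 4).
∫_0^4 u² dx = 8, so ||u||_L² = 2*sqrt(2).
∫_0^4 (u')² dx = 9*π^2/2, so ||u'||_L² = 3*sqrt(2)*π/2.
Ratio ||u||_L² / ||u'||_L² = 4/(3*π).
Sharp Poincaré constant on H^1_0(0, 4) is C_P = L/π = 4/π, achieved by sin(π/4·x).
This is the k = 3 harmonic; the ratio L/(kπ) is strictly less than C_P = L/π, consistent with the sharp inequality ||u||_L² ≤ C_P ||u'||_L².


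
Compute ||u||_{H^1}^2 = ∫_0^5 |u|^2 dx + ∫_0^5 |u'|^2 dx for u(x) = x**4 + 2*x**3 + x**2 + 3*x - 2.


||u||_{H^1}^2 = 53937845/63

The H^1 norm (squared) on an interval (0, L) is
  ||u||_{H^1}^2 = ∫_0^L u(x)^2 dx + ∫_0^L u'(x)^2 dx.
Compute u'(x) = 4*x**3 + 6*x**2 + 2*x + 3.
Then u(x)^2 = x**8 + 4*x**7 + 6*x**6 + 10*x**5 + 9*x**4 - 2*x**3 + 5*x**2 - 12*x + 4 and u'(x)^2 = 16*x**6 + 48*x**5 + 52*x**4 + 48*x**3 + 40*x**2 + 12*x + 9.
Integrate each monomial from 0 to 5 using ∫_0^5 c·x^n dx = c·5^(n+1)/(n+1):
  ∫_0^5 u(x)^2 dx = ∫_0^5 (x^8 + 4*x^7 + 6*x^6 + 10*x^5 + 9*x^4 - 2*x^3 + 5*x^2 - 12*x + 4) dx. Term by term:
    ∫_0^5 x^8 dx = 1953125/9;  ∫_0^5 4*x^7 dx = 390625/2;  ∫_0^5 6*x^6 dx = 468750/7;
    ∫_0^5 10*x^5 dx = 78125/3;  ∫_0^5 9*x^4 dx = 5625;  ∫_0^5 -2*x^3 dx = -625/2;
    ∫_0^5 5*x^2 dx = 625/3;  ∫_0^5 -12*x dx = -150;  ∫_0^5 4 dx = 20.
  Sum: 1953125/9 + 390625/2 + 468750/7 + 78125/3 + 5625 − 625/2 + 625/3 − 150 + 20 = 32175560/63.
  ∫_0^5 u'(x)^2 dx = ∫_0^5 (16*x^6 + 48*x^5 + 52*x^4 + 48*x^3 + 40*x^2 + 12*x + 9) dx. Term by term:
    ∫_0^5 16*x^6 dx = 1250000/7;  ∫_0^5 48*x^5 dx = 125000;  ∫_0^5 52*x^4 dx = 32500;
    ∫_0^5 48*x^3 dx = 7500;  ∫_0^5 40*x^2 dx = 5000/3;  ∫_0^5 12*x dx = 150;
    ∫_0^5 9 dx = 45.
  Sum: 1250000/7 + 125000 + 32500 + 7500 + 5000/3 + 150 + 45 = 7254095/21.
Adding: ||u||_{H^1}^2 = 32175560/63 + 7254095/21 = 53937845/63.


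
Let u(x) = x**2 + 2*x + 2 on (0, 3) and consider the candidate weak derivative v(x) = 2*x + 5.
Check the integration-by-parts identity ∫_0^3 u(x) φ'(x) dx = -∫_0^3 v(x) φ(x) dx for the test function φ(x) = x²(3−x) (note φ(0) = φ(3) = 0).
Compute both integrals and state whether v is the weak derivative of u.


LHS = -189/5, RHS = -1161/20. No, v is not the weak derivative of u.

u(x) = x**2 + 2*x + 2, classical derivative u'(x) = 2*x + 2.
φ(x) = x²(3−x), so φ'(x) = 3*x*(2 - x).
Note φ(0) = φ(3) = 0, so the boundary term u·φ vanishes.
LHS = ∫_0^3 u(x) φ'(x) dx = ∫_0^3 (-3*x^4 + 6*x^2 + 12*x) dx. Term by term:
  ∫_0^3 -3*x^4 dx = -729/5;  ∫_0^3 6*x^2 dx = 54;  ∫_0^3 12*x dx = 54.
Sum: -729/5 + 54 + 54 = -189/5.
So LHS = -189/5.
∫_0^3 v(x) φ(x) dx = ∫_0^3 (-2*x^4 + x^3 + 15*x^2) dx. Term by term:
  ∫_0^3 -2*x^4 dx = -486/5;  ∫_0^3 x^3 dx = 81/4;  ∫_0^3 15*x^2 dx = 135.
Sum: -486/5 + 81/4 + 135 = 1161/20.
So RHS = -∫_0^3 v(x) φ(x) dx = -1161/20.
LHS − RHS = 81/4 ≠ 0, so the identity fails.
(For a valid weak derivative the identity must hold for EVERY test function, in particular this one. The failure shows v is NOT the weak derivative of u.)
Correct weak derivative would be u'(x) = 2*x + 2.


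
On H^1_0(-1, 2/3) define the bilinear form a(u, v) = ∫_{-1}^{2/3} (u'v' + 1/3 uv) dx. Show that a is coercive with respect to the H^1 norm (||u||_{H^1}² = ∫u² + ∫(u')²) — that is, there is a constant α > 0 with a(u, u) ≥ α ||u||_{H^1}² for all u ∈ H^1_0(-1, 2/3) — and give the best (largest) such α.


α = (25 + 27*π^2)/(3*(25 + 9*π^2))

Coercivity of a(·,·) on H^1_0(-1, 2/3) means a(u, u) ≥ α ||u||_{H^1}² for every u ∈ H^1_0.
The interval has length L = 5/3, and Poincaré/coercivity depend only on L. Here a(u, u) = ∫(u')² + (1/3)·∫u².
Here 0 < c = 1/3 < 1. The condition a(u,u) ≥ α||u||_{H^1}² reads (1−α)∫(u')² ≥ (α−c)∫u². Any admissible α is ≤ 1 (rapidly oscillating u have ∫u²/∫(u')² → 0), and α = 1 would force 0 ≥ (1−c)∫u², impossible since c < 1; so 1−α > 0. By the sharp Poincaré inequality on H^1_0 of an interval of length L, ∫(u')² ≥ (π/L)²∫u² with equality for the first sine mode sin(π(x−x₀)/L) (x₀ the left endpoint), so the inequality holds for all u iff (1−α)(π/L)² ≥ α − c, i.e. α ≤ ((π/L)² + c)/((π/L)² + 1) = (1 + c(L/π)²)/(1 + (L/π)²). With (π/L)² = 9*π^2/25 and c = 1/3, the largest admissible constant is α = ((π/L)² + c)/((π/L)² + 1).
Simplifying, α = (25 + 27*π^2)/(3*(25 + 9*π^2)).


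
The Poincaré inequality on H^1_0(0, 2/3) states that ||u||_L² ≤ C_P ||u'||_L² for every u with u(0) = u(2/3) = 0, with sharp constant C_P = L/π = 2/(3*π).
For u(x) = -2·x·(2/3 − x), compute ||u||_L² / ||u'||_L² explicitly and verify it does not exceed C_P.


||u||_L² / ||u'||_L² = sqrt(10)/15 < C_P = 2/(3*π).

u(x) = -2·x·(2/3 − x), so u'(x) = 4*x - 4/3.
u(x) = -2·x·(2/3 − x) vanishes at x = 0 and x = 2/3, so u ∈ H^1_0(0, 2/3). Differentiate via the product rule and integrate the resulting polynomials term by term.
  ∫_0^2/3 u² dx = ∫_0^2/3 (4*x^4 - 16*x^3/3 + 16*x^2/9) dx. Term by term:
    ∫_0^2/3 4*x^4 dx = 128/1215;  ∫_0^2/3 -16*x^3/3 dx = -64/243;  ∫_0^2/3 16*x^2/9 dx = 128/729.
  Sum: 128/1215 − 64/243 + 128/729 = 64/3645.
  ∫_0^2/3 (u')² dx = ∫_0^2/3 (16*x^2 - 32*x/3 + 16/9) dx. Term by term:
    ∫_0^2/3 16*x^2 dx = 128/81;  ∫_0^2/3 -32*x/3 dx = -64/27;  ∫_0^2/3 16/9 dx = 32/27.
  Sum: 128/81 − 64/27 + 32/27 = 32/81.
∫_0^2/3 u² dx = 64/3645, so ||u||_L² = 8*sqrt(5)/135.
∫_0^2/3 (u')² dx = 32/81, so ||u'||_L² = 4*sqrt(2)/9.
Ratio ||u||_L² / ||u'||_L² = sqrt(10)/15.
Sharp Poincaré constant on H^1_0(0, 2/3) is C_P = L/π = 2/(3*π), achieved by sin(3*π/2·x).
A polynomial bump cannot attain the sharp Poincaré constant (only the first sine eigenfunction does), so the ratio is strictly less than C_P, consistent with ||u||_L² ≤ C_P ||u'||_L².


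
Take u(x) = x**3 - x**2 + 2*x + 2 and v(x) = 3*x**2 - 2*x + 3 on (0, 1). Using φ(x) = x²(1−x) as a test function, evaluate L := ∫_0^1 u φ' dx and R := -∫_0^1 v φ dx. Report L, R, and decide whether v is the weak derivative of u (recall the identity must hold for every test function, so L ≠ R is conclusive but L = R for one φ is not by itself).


LHS = -1/6, RHS = -1/4. No, v is not the weak derivative of u.

u(x) = x**3 - x**2 + 2*x + 2, classical derivative u'(x) = 3*x**2 - 2*x + 2.
φ(x) = x²(1−x), so φ'(x) = x*(2 - 3*x).
Note φ(0) = φ(1) = 0, so the boundary term u·φ vanishes.
LHS = ∫_0^1 u(x) φ'(x) dx = ∫_0^1 (-3*x^5 + 5*x^4 - 8*x^3 - 2*x^2 + 4*x) dx. Term by term:
  ∫_0^1 -3*x^5 dx = -1/2;  ∫_0^1 5*x^4 dx = 1;  ∫_0^1 -8*x^3 dx = -2;
  ∫_0^1 -2*x^2 dx = -2/3;  ∫_0^1 4*x dx = 2.
Sum: -1/2 + 1 − 2 − 2/3 + 2 = -1/6.
So LHS = -1/6.
∫_0^1 v(x) φ(x) dx = ∫_0^1 (-3*x^5 + 5*x^4 - 5*x^3 + 3*x^2) dx. Term by term:
  ∫_0^1 -3*x^5 dx = -1/2;  ∫_0^1 5*x^4 dx = 1;  ∫_0^1 -5*x^3 dx = -5/4;
  ∫_0^1 3*x^2 dx = 1.
Sum: -1/2 + 1 − 5/4 + 1 = 1/4.
So RHS = -∫_0^1 v(x) φ(x) dx = -1/4.
LHS − RHS = 1/12 ≠ 0, so the identity fails.
(For a valid weak derivative the identity must hold for EVERY test function, in particular this one. The failure shows v is NOT the weak derivative of u.)
Correct weak derivative would be u'(x) = 3*x**2 - 2*x + 2.


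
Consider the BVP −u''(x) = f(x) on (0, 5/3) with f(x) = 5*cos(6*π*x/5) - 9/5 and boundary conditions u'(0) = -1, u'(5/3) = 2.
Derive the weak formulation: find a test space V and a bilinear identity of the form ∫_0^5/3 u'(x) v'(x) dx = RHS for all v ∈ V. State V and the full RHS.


V = H^1(0, 5/3) (v unrestricted at boundary; u is determined up to an additive constant); weak form: ∫_0^5/3 u'v' dx = ∫_0^5/3 (5*cos(6*π*x/5) - 9/5) v dx + 2·v(5/3) + v(0) for all v ∈ V.

Multiply both sides by a test function v and integrate from 0 to 5/3:
  ∫_0^5/3 −u''(x) v(x) dx = ∫_0^5/3 f(x) v(x) dx.
Integrate the LHS by parts once:
  ∫_0^5/3 −u'' v dx = −[u'(x) v(x)]_0^5/3 + ∫_0^5/3 u'(x) v'(x) dx.
Thus ∫_0^5/3 u'(x) v'(x) dx = ∫_0^5/3 f(x) v(x) dx + [u'(x) v(x)]_0^5/3.
Choose V so that boundary terms are either known or forced to vanish.
u has inhomogeneous Neumann u'(0) = -1, u'(5/3) = 2. [u' v]_0^5/3 = (2)·v(5/3) − (-1)·v(0) = 2·v(5/3) + v(0). Take V = H^1(0, 5/3); boundary term becomes part of RHS.
Weak formulation: find u (satisfying any essential BC) such that ∫_0^5/3 u'(x) v'(x) dx = ∫_0^5/3 f v dx + 2·v(5/3) + v(0) for all v ∈ V (Neumann data are natural BCs: they enter the RHS as boundary terms).
Substituting f(x) = 5*cos(6*π*x/5) - 9/5, the right-hand side is ∫_0^5/3 (5*cos(6*π*x/5) - 9/5) v dx + 2·v(5/3) + v(0).
Compatibility check (pure Neumann): taking v ≡ 1 ∈ V gives 0 = ∫_0^5/3 f dx + (2) − (-1), i.e. ∫_0^5/3 f dx must equal u'(0) − u'(5/3) = -3. Indeed ∫_0^5/3 (5*cos(6*π*x/5) - 9/5) dx = -3, so the data are compatible. The solution is then unique only up to an additive constant (fix it e.g. by requiring ∫_0^5/3 u dx = 0).


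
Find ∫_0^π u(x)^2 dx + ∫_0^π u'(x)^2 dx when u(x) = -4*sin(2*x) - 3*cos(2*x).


||u||_{H^1(0,π)}^2 = 125*π/2

u'(x) = 6*sin(2*x) - 8*cos(2*x).
Expand u² and (u')² and integrate term by term on (0, π), using: for integers n ≥ 1, ∫_0^π sin²(nx) dx = ∫_0^π cos²(nx) dx = π/2; for n ≠ n', ∫_0^π sin(nx)sin(n'x) dx = ∫_0^π cos(nx)cos(n'x) dx = 0; and by product-to-sum, ∫_0^π sin(nx)cos(n'x) dx = ½∫_0^π [sin((n+n')x) + sin((n−n')x)] dx, which is 0 when n+n' is even and 2n/(n²−n'²) when n+n' is odd (it need not vanish on (0, π)).
  u² squared terms: (-4)²·∫sin(2x)² dx = 16·π/2 = 8*π;  (-3)²·∫cos(2x)² dx = 9·π/2 = 9*π/2.
  u² cross terms: 2·(-4)·(-3)·∫sin(2x)·cos(2x) dx = 24·(0) = 0.
  So ∫_0^π u² dx = 8*π + 9*π/2 + 0 = 25*π/2.
  (u')² squared terms: (-8)²·∫cos(2x)² dx = 64·π/2 = 32*π;  (6)²·∫sin(2x)² dx = 36·π/2 = 18*π.
  (u')² cross terms: 2·(-8)·(6)·∫cos(2x)·sin(2x) dx = -96·(0) = 0.
  So ∫_0^π (u')² dx = 32*π + 18*π + 0 = 50*π.
||u||_{H^1}^2 = (25*π/2) + (50*π) = 125*π/2.


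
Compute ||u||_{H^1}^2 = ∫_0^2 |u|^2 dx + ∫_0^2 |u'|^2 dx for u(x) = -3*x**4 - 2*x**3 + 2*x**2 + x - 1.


||u||_{H^1}^2 = 439592/105

The H^1 norm (squared) on an interval (0, L) is
  ||u||_{H^1}^2 = ∫_0^L u(x)^2 dx + ∫_0^L u'(x)^2 dx.
Compute u'(x) = -12*x**3 - 6*x**2 + 4*x + 1.
Then u(x)^2 = 9*x**8 + 12*x**7 - 8*x**6 - 14*x**5 + 6*x**4 + 8*x**3 - 3*x**2 - 2*x + 1 and u'(x)^2 = 144*x**6 + 144*x**5 - 60*x**4 - 72*x**3 + 4*x**2 + 8*x + 1.
Integrate each monomial from 0 to 2 using ∫_0^2 c·x^n dx = c·2^(n+1)/(n+1):
  ∫_0^2 u(x)^2 dx = ∫_0^2 (9*x^8 + 12*x^7 - 8*x^6 - 14*x^5 + 6*x^4 + 8*x^3 - 3*x^2 - 2*x + 1) dx. Term by term:
    ∫_0^2 9*x^8 dx = 512;  ∫_0^2 12*x^7 dx = 384;  ∫_0^2 -8*x^6 dx = -1024/7;
    ∫_0^2 -14*x^5 dx = -448/3;  ∫_0^2 6*x^4 dx = 192/5;  ∫_0^2 8*x^3 dx = 32;
    ∫_0^2 -3*x^2 dx = -8;  ∫_0^2 -2*x dx = -4;  ∫_0^2 1 dx = 2.
  Sum: 512 + 384 − 1024/7 − 448/3 + 192/5 + 32 − 8 − 4 + 2 = 69382/105.
  ∫_0^2 u'(x)^2 dx = ∫_0^2 (144*x^6 + 144*x^5 - 60*x^4 - 72*x^3 + 4*x^2 + 8*x + 1) dx. Term by term:
    ∫_0^2 144*x^6 dx = 18432/7;  ∫_0^2 144*x^5 dx = 1536;  ∫_0^2 -60*x^4 dx = -384;
    ∫_0^2 -72*x^3 dx = -288;  ∫_0^2 4*x^2 dx = 32/3;  ∫_0^2 8*x dx = 16;
    ∫_0^2 1 dx = 2.
  Sum: 18432/7 + 1536 − 384 − 288 + 32/3 + 16 + 2 = 74042/21.
Adding: ||u||_{H^1}^2 = 69382/105 + 74042/21 = 439592/105.


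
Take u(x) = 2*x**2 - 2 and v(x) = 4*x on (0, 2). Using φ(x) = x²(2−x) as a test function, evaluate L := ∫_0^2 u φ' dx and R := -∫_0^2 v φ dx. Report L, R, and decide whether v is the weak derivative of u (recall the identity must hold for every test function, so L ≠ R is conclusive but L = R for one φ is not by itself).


LHS = -32/5, RHS = -32/5. Yes, v = u' weakly.

u(x) = 2*x**2 - 2, classical derivative u'(x) = 4*x.
φ(x) = x²(2−x), so φ'(x) = x*(4 - 3*x).
Note φ(0) = φ(2) = 0, so the boundary term u·φ vanishes.
LHS = ∫_0^2 u(x) φ'(x) dx = ∫_0^2 (-6*x^4 + 8*x^3 + 6*x^2 - 8*x) dx. Term by term:
  ∫_0^2 -6*x^4 dx = -192/5;  ∫_0^2 8*x^3 dx = 32;  ∫_0^2 6*x^2 dx = 16;
  ∫_0^2 -8*x dx = -16.
Sum: -192/5 + 32 + 16 − 16 = -32/5.
So LHS = -32/5.
∫_0^2 v(x) φ(x) dx = ∫_0^2 (-4*x^4 + 8*x^3) dx. Term by term:
  ∫_0^2 -4*x^4 dx = -128/5;  ∫_0^2 8*x^3 dx = 32.
Sum: -128/5 + 32 = 32/5.
So RHS = -∫_0^2 v(x) φ(x) dx = -32/5.
LHS = RHS, so the identity holds for this test φ.
Moreover u is smooth here and v(x) = u'(x) = 4*x pointwise, so the identity holds for every test function. Hence v is the weak derivative of u.


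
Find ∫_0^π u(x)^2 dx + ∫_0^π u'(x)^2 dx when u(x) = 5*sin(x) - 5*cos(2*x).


||u||_{H^1(0,π)}^2 = 500/3 + 175*π/2

u'(x) = 10*sin(2*x) + 5*cos(x).
Expand u² and (u')² and integrate term by term on (0, π), using: for integers n ≥ 1, ∫_0^π sin²(nx) dx = ∫_0^π cos²(nx) dx = π/2; for n ≠ n', ∫_0^π sin(nx)sin(n'x) dx = ∫_0^π cos(nx)cos(n'x) dx = 0; and by product-to-sum, ∫_0^π sin(nx)cos(n'x) dx = ½∫_0^π [sin((n+n')x) + sin((n−n')x)] dx, which is 0 when n+n' is even and 2n/(n²−n'²) when n+n' is odd (it need not vanish on (0, π)).
  u² squared terms: (-5)²·∫cos(2x)² dx = 25·π/2 = 25*π/2;  (5)²·∫sin(x)² dx = 25·π/2 = 25*π/2.
  u² cross terms: 2·(-5)·(5)·∫cos(2x)·sin(x) dx = -50·(-2/3) = 100/3.
  So ∫_0^π u² dx = 25*π/2 + 25*π/2 + 100/3 = 100/3 + 25*π.
  (u')² squared terms: (5)²·∫cos(x)² dx = 25·π/2 = 25*π/2;  (10)²·∫sin(2x)² dx = 100·π/2 = 50*π.
  (u')² cross terms: 2·(5)·(10)·∫cos(x)·sin(2x) dx = 100·(4/3) = 400/3.
  So ∫_0^π (u')² dx = 25*π/2 + 50*π + 400/3 = 400/3 + 125*π/2.
||u||_{H^1}^2 = (100/3 + 25*π) + (400/3 + 125*π/2) = 500/3 + 175*π/2.


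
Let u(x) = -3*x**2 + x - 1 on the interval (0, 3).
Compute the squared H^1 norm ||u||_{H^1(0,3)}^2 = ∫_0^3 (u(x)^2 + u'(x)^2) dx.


||u||_{H^1}^2 = 6459/10

The H^1 norm (squared) on an interval (0, L) is
  ||u||_{H^1}^2 = ∫_0^L u(x)^2 dx + ∫_0^L u'(x)^2 dx.
Compute u'(x) = 1 - 6*x.
Then u(x)^2 = 9*x**4 - 6*x**3 + 7*x**2 - 2*x + 1 and u'(x)^2 = 36*x**2 - 12*x + 1.
Integrate each monomial from 0 to 3 using ∫_0^3 c·x^n dx = c·3^(n+1)/(n+1):
  ∫_0^3 u(x)^2 dx = ∫_0^3 (9*x^4 - 6*x^3 + 7*x^2 - 2*x + 1) dx. Term by term:
    ∫_0^3 9*x^4 dx = 2187/5;  ∫_0^3 -6*x^3 dx = -243/2;  ∫_0^3 7*x^2 dx = 63;
    ∫_0^3 -2*x dx = -9;  ∫_0^3 1 dx = 3.
  Sum: 2187/5 − 243/2 + 63 − 9 + 3 = 3729/10.
  ∫_0^3 u'(x)^2 dx = ∫_0^3 (36*x^2 - 12*x + 1) dx. Term by term:
    ∫_0^3 36*x^2 dx = 324;  ∫_0^3 -12*x dx = -54;  ∫_0^3 1 dx = 3.
  Sum: 324 − 54 + 3 = 273.
Adding: ||u||_{H^1}^2 = 3729/10 + 273 = 6459/10.


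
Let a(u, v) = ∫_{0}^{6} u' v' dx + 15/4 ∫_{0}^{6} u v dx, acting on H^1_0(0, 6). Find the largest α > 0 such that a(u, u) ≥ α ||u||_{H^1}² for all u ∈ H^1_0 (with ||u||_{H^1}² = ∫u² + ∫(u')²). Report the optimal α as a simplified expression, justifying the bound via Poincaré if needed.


α = 1

Coercivity of a(·,·) on H^1_0(0, 6) means a(u, u) ≥ α ||u||_{H^1}² for every u ∈ H^1_0.
The interval has length L = 6, and Poincaré/coercivity depend only on L. Here a(u, u) = ∫(u')² + (15/4)·∫u².
Here c = 15/4 ≥ 1, so a(u,u) = ∫(u')² + c∫u² ≥ ∫(u')² + ∫u² = ||u||_{H^1}², i.e. α = 1 works. No larger α is possible: a(u,u) ≥ α||u||_{H^1}² means (1−α)∫(u')² ≥ (α−c)∫u², and for the modes u_n = sin(nπ(x−x₀)/L) (x₀ the left endpoint) one has ∫u_n²/∫(u_n')² = (L/(nπ))² → 0, so a(u_n,u_n)/||u_n||_{H^1}² → 1. Hence the optimal constant is α = 1.
Therefore α = 1.


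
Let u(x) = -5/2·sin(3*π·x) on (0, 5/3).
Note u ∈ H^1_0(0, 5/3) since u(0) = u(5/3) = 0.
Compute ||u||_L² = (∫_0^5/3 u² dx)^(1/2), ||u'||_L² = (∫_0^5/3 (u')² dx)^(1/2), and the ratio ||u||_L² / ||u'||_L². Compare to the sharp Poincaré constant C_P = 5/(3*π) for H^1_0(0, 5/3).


||u||_L² / ||u'||_L² = 1/(3*π) < C_P = 5/(3*π).

u(x) = -5/2·sin(3*π·x), so u'(x) = -15*π*cos(3*π*x)/2.
Writing u(x) = A·sin(kπx/L) with A = -5/2 and k = 5, use ∫_0^L sin²(kπx/L) dx = L/2 and ∫_0^L cos²(kπx/L) dx = L/2.
u² = 25/4·sin²(3*π·x) and (u')² = 225*π^2/4·cos²(3*π·x), and each of sin², cos² integrates to L/2 = 5/6 over (0, 5/3).
∫_0^5/3 u² dx = 125/24, so ||u||_L² = 5*sqrt(30)/12.
∫_0^5/3 (u')² dx = 375*π^2/8, so ||u'||_L² = 5*sqrt(30)*π/4.
Ratio ||u||_L² / ||u'||_L² = 1/(3*π).
Sharp Poincaré constant on H^1_0(0, 5/3) is C_P = L/π = 5/(3*π), achieved by sin(3*π/5·x).
This is the k = 5 harmonic; the ratio L/(kπ) is strictly less than C_P = L/π, consistent with the sharp inequality ||u||_L² ≤ C_P ||u'||_L².


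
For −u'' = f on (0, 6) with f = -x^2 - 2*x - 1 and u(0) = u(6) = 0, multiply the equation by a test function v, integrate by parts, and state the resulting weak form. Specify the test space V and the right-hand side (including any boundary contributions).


V = H^1_0(0, 6) (so v(0) = v(6) = 0); weak form: ∫_0^6 u'v' dx = ∫_0^6 (-x^2 - 2*x - 1) v dx for all v ∈ V.

Multiply both sides by a test function v and integrate from 0 to 6:
  ∫_0^6 −u''(x) v(x) dx = ∫_0^6 f(x) v(x) dx.
Integrate the LHS by parts once:
  ∫_0^6 −u'' v dx = −[u'(x) v(x)]_0^6 + ∫_0^6 u'(x) v'(x) dx.
Thus ∫_0^6 u'(x) v'(x) dx = ∫_0^6 f(x) v(x) dx + [u'(x) v(x)]_0^6.
Choose V so that boundary terms are either known or forced to vanish.
u is Dirichlet: u(0) = u(6) = 0. Let V = H^1_0(0, 6); then v(0) = v(6) = 0, and [u' v]_0^6 = 0.
Weak formulation: find u (satisfying any essential BC) such that ∫_0^6 u'(x) v'(x) dx = ∫_0^6 f v dx for all v ∈ V.
Substituting f(x) = -x^2 - 2*x - 1, the right-hand side is ∫_0^6 (-x^2 - 2*x - 1) v dx.


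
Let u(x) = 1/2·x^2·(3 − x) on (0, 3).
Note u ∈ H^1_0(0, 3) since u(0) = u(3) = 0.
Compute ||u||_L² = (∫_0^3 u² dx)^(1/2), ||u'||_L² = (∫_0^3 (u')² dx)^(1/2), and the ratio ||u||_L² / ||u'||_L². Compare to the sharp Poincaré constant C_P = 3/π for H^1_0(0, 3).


||u||_L² / ||u'||_L² = 3*sqrt(14)/14 < C_P = 3/π.

u(x) = 1/2·x^2·(3 − x), so u'(x) = 3*x*(2 - x)/2.
u(x) = 1/2·x^2·(3 − x) vanishes at x = 0 and x = 3, so u ∈ H^1_0(0, 3). Differentiate via the product rule and integrate the resulting polynomials term by term.
  ∫_0^3 u² dx = ∫_0^3 (x^6/4 - 3*x^5/2 + 9*x^4/4) dx. Term by term:
    ∫_0^3 x^6/4 dx = 2187/28;  ∫_0^3 -3*x^5/2 dx = -729/4;  ∫_0^3 9*x^4/4 dx = 2187/20.
  Sum: 2187/28 − 729/4 + 2187/20 = 729/140.
  ∫_0^3 (u')² dx = ∫_0^3 (9*x^4/4 - 9*x^3 + 9*x^2) dx. Term by term:
    ∫_0^3 9*x^4/4 dx = 2187/20;  ∫_0^3 -9*x^3 dx = -729/4;  ∫_0^3 9*x^2 dx = 81.
  Sum: 2187/20 − 729/4 + 81 = 81/10.
∫_0^3 u² dx = 729/140, so ||u||_L² = 27*sqrt(35)/70.
∫_0^3 (u')² dx = 81/10, so ||u'||_L² = 9*sqrt(10)/10.
Ratio ||u||_L² / ||u'||_L² = 3*sqrt(14)/14.
Sharp Poincaré constant on H^1_0(0, 3) is C_P = L/π = 3/π, achieved by sin(π/3·x).
A polynomial bump cannot attain the sharp Poincaré constant (only the first sine eigenfunction does), so the ratio is strictly less than C_P, consistent with ||u||_L² ≤ C_P ||u'||_L².


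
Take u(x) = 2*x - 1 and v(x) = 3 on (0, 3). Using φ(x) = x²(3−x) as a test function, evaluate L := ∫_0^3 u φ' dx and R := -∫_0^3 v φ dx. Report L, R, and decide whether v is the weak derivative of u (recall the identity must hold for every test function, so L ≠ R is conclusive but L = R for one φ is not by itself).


LHS = -27/2, RHS = -81/4. No, v is not the weak derivative of u.

u(x) = 2*x - 1, classical derivative u'(x) = 2.
φ(x) = x²(3−x), so φ'(x) = 3*x*(2 - x).
Note φ(0) = φ(3) = 0, so the boundary term u·φ vanishes.
LHS = ∫_0^3 u(x) φ'(x) dx = ∫_0^3 (-6*x^3 + 15*x^2 - 6*x) dx. Term by term:
  ∫_0^3 -6*x^3 dx = -243/2;  ∫_0^3 15*x^2 dx = 135;  ∫_0^3 -6*x dx = -27.
Sum: -243/2 + 135 − 27 = -27/2.
So LHS = -27/2.
∫_0^3 v(x) φ(x) dx = ∫_0^3 (-3*x^3 + 9*x^2) dx. Term by term:
  ∫_0^3 -3*x^3 dx = -243/4;  ∫_0^3 9*x^2 dx = 81.
Sum: -243/4 + 81 = 81/4.
So RHS = -∫_0^3 v(x) φ(x) dx = -81/4.
LHS − RHS = 27/4 ≠ 0, so the identity fails.
(For a valid weak derivative the identity must hold for EVERY test function, in particular this one. The failure shows v is NOT the weak derivative of u.)
Correct weak derivative would be u'(x) = 2.


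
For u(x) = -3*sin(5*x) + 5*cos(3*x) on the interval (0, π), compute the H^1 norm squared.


||u||_{H^1(0,π)}^2 = 242*π

u'(x) = -15*sin(3*x) - 15*cos(5*x).
Expand u² and (u')² and integrate term by term on (0, π), using: for integers n ≥ 1, ∫_0^π sin²(nx) dx = ∫_0^π cos²(nx) dx = π/2; for n ≠ n', ∫_0^π sin(nx)sin(n'x) dx = ∫_0^π cos(nx)cos(n'x) dx = 0; and by product-to-sum, ∫_0^π sin(nx)cos(n'x) dx = ½∫_0^π [sin((n+n')x) + sin((n−n')x)] dx, which is 0 when n+n' is even and 2n/(n²−n'²) when n+n' is odd (it need not vanish on (0, π)).
  u² squared terms: (-3)²·∫sin(5x)² dx = 9·π/2 = 9*π/2;  (5)²·∫cos(3x)² dx = 25·π/2 = 25*π/2.
  u² cross terms: 2·(-3)·(5)·∫sin(5x)·cos(3x) dx = -30·(0) = 0.
  So ∫_0^π u² dx = 9*π/2 + 25*π/2 + 0 = 17*π.
  (u')² squared terms: (-15)²·∫cos(5x)² dx = 225·π/2 = 225*π/2;  (-15)²·∫sin(3x)² dx = 225·π/2 = 225*π/2.
  (u')² cross terms: 2·(-15)·(-15)·∫cos(5x)·sin(3x) dx = 450·(0) = 0.
  So ∫_0^π (u')² dx = 225*π/2 + 225*π/2 + 0 = 225*π.
||u||_{H^1}^2 = (17*π) + (225*π) = 242*π.
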